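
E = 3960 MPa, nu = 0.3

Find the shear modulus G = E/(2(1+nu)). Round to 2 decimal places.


G = 3960 / (2 * 1.30)
= 1523.08 MPa

1523.08


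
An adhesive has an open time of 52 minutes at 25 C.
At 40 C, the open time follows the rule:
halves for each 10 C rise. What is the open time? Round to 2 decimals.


Factor = 2^((40-25)/10) = 2.8284
Open time = 52 / 2.8284 = 18.38 min

18.38


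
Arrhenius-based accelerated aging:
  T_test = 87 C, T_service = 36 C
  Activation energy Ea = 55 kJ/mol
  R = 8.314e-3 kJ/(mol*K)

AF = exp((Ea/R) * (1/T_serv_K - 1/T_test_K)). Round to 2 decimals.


T_test_K = 360.15, T_serv_K = 309.15
AF = exp((55/8.314e-3) * (1/309.15 - 1/360.15))
= 20.70

20.70


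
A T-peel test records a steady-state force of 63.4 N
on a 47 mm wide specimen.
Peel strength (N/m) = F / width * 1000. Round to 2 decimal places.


Peel strength = 63.4 / 47 * 1000
= 1348.94 N/m

1348.94


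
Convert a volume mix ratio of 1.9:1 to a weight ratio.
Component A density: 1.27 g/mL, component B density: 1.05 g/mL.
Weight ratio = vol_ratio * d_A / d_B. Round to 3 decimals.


= 1.9 * 1.27 / 1.05 = 2.298

2.298


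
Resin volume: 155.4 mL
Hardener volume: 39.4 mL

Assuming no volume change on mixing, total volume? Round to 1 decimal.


V_total = 155.4 + 39.4 = 194.8 mL

194.8


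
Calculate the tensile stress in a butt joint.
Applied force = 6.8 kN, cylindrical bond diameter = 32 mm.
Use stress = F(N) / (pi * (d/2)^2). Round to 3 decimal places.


A = pi * 16.0^2 = 804.2477 mm^2
sigma = 6800.0 / 804.2477 = 8.455 MPa

8.455


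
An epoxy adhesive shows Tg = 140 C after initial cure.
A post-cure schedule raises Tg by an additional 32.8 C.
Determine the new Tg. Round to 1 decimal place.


New Tg = 140 + 32.8
= 172.8 C

172.8


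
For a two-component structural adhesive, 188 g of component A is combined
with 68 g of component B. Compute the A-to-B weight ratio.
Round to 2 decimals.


Weight ratio A:B = 188 / 68
= 2.76

2.76


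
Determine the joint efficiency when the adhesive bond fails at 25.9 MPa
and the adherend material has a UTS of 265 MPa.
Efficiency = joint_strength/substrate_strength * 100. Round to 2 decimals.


Joint efficiency = 25.9 / 265 * 100
= 9.77%

9.77


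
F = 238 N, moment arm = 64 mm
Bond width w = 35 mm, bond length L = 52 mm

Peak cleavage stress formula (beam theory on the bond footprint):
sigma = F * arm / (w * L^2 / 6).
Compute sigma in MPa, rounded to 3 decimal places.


sigma = (238 * 64) / (35 * 2704 / 6)
= 15232 * 6 / 94640
= 91392 / 94640
= 0.966 MPa

0.966


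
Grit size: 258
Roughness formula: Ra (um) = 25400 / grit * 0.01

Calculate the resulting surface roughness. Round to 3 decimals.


Ra = 25400 / 258 * 0.01
= 0.984 um

0.984


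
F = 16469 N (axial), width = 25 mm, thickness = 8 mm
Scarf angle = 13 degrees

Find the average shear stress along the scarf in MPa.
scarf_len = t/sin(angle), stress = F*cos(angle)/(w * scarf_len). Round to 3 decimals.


scarf_len = 8/sin(13 deg) = 35.5633
cos(13 deg) = 0.974370
stress = 16469*0.974370/(25*35.5633) = 18.049 MPa

18.049


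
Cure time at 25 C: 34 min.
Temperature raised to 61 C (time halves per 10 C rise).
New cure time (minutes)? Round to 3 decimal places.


Acceleration factor = 2^(36/10) = 12.1257
New time = 34 / 12.1257 = 2.804 min

2.804


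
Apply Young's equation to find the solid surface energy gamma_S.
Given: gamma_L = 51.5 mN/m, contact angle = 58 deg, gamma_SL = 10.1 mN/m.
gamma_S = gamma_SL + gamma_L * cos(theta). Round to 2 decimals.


theta_rad = 58 * pi/180 = 1.012291
gamma_S = 10.1 + 51.5 * cos(1.012291)
= 37.39 mN/m

37.39


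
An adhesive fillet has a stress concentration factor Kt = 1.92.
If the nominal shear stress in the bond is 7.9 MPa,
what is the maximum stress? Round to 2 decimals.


Max stress = 7.9 * 1.92 = 15.17 MPa

15.17


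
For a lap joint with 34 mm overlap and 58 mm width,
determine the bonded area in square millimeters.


Area = 34 * 58 = 1972 mm^2

1972


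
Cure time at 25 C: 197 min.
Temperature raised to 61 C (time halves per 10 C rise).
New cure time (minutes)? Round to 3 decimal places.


Acceleration factor = 2^(36/10) = 12.1257
New time = 197 / 12.1257 = 16.246 min

16.246


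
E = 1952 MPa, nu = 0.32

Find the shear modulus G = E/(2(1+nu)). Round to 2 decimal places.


G = 1952 / (2 * 1.32)
= 739.39 MPa

739.39


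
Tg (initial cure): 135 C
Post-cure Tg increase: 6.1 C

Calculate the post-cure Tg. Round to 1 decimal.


Post-cure Tg = 135 + 6.1 = 141.1 C

141.1


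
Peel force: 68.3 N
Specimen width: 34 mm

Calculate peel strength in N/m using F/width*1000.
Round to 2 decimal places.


Peel strength = 68.3 / 34 * 1000 = 2008.82 N/m

2008.82


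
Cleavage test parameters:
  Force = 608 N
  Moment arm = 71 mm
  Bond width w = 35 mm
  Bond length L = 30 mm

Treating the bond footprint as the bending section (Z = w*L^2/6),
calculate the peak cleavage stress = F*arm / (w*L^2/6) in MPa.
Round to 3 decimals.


M = 608 * 71 = 43168 N*mm
Z = 35 * 30^2 / 6 = 31500 / 6 mm^3
sigma = M / Z = 6 * 43168 / 31500 = 259008 / 31500
= 8.222 MPa

8.222


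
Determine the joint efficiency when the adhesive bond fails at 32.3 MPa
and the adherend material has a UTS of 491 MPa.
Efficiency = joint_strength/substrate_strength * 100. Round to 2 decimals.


Joint efficiency = 32.3 / 491 * 100
= 6.58%

6.58


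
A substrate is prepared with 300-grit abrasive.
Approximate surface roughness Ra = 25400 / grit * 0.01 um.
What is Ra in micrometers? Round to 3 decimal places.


Ra = 25400 / 300 * 0.01 = 0.847 um

0.847


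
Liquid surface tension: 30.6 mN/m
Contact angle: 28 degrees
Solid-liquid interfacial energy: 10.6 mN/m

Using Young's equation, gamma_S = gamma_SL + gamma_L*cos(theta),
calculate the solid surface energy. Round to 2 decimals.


gamma_S = 10.6 + 30.6 * cos(28)
= 37.62 mN/m

37.62


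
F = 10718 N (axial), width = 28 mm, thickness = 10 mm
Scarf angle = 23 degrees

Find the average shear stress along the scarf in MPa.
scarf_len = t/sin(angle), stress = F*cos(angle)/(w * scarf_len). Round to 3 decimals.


scarf_len = 10/sin(23 deg) = 25.5930
cos(23 deg) = 0.920505
stress = 10718*0.920505/(28*25.5930) = 13.768 MPa

13.768


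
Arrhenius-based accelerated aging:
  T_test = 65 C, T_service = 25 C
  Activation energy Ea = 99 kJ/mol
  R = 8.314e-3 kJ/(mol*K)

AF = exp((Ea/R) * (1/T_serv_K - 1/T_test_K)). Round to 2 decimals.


T_test_K = 338.15, T_serv_K = 298.15
AF = exp((99/8.314e-3) * (1/298.15 - 1/338.15))
= 112.66

112.66


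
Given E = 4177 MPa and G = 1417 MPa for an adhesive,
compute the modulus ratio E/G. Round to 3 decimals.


E/G ratio = 4177 / 1417 = 2.948

2.948


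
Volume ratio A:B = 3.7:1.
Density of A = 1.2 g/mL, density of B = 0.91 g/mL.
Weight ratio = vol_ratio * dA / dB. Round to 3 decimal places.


Wt ratio = 3.7 * 1.2 / 0.91
= 4.879

4.879


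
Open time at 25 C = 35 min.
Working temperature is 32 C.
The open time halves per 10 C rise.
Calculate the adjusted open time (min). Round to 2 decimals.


factor = 2^((32 - 25) / 10) = 1.6245
ot = 35 / 1.6245 = 21.55 min

21.55


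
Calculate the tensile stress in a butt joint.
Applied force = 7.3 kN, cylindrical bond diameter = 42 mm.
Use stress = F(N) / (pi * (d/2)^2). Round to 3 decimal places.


A = pi * 21.0^2 = 1385.4424 mm^2
sigma = 7300.0 / 1385.4424 = 5.269 MPa

5.269


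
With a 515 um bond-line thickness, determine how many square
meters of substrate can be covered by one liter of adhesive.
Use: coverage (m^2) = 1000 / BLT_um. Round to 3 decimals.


Coverage = 1000 / 515 = 1.942 m^2

1.942


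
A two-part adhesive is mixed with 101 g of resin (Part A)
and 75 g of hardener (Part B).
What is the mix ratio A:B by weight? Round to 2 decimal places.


Mix ratio = mass_A / mass_B
= 101 / 75
= 1.35

1.35


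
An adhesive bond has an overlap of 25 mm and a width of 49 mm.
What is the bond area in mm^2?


Bond area = overlap * width
= 25 * 49
= 1225 mm^2

1225


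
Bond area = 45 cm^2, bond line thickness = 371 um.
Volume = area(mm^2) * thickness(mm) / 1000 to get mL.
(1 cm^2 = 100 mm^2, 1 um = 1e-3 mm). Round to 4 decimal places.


area_mm2 = 45 * 100 = 4500
blt_mm = 371 * 1e-3 = 0.371
vol_mm3 = 4500 * 0.371 = 1669.5
vol_mL = 1669.5 / 1000 = 1.6695 mL

1.6695


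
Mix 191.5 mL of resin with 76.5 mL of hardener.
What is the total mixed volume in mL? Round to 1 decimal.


Total = 191.5 + 76.5 = 268.0 mL

268.0


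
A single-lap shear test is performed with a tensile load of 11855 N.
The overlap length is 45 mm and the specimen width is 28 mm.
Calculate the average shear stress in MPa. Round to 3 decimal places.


Shear stress = F / (overlap * width)
= 11855 / (45 * 28)
= 11855 / 1260
= 9.409 MPa

9.409


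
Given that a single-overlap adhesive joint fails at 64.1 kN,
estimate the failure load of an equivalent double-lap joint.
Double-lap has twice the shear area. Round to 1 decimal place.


Double-lap factor = 2
Expected load = 64.1 * 2 = 128.2 kN

128.2


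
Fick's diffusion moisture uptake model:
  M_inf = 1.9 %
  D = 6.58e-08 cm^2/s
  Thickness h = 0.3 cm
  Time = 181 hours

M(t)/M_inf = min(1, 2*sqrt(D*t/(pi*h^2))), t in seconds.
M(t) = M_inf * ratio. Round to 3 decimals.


t_sec = 181 * 3600 = 651600
ratio = 2*sqrt(6.58e-08*651600/(pi*0.3^2))
= min(1, 0.778820)
= 0.778820
M(t) = 1.9 * 0.778820 = 1.480 %

1.480


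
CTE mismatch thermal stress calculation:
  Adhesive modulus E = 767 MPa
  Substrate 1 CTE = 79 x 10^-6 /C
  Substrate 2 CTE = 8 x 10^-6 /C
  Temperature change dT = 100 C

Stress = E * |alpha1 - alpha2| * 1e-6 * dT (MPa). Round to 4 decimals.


delta_alpha = |79 - 8| = 71 x 10^-6/C
Stress = 767 * 71e-6 * 100
= 5.4457 MPa

5.4457


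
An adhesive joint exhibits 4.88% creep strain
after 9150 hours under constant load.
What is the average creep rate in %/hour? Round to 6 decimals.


Creep rate = strain / time
= 4.88 / 9150
= 0.000533 %/h

0.000533


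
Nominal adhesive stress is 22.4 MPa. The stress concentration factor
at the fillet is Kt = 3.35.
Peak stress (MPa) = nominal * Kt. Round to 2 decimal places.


Peak = 22.4 * 3.35 = 75.04 MPa

75.04


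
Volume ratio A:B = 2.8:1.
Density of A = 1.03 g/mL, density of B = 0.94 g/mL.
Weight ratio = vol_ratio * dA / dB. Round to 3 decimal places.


Wt ratio = 2.8 * 1.03 / 0.94
= 3.068

3.068


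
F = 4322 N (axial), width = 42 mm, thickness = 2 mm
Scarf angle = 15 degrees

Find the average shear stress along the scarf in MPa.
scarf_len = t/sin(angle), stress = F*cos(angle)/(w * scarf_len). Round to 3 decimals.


scarf_len = 2/sin(15 deg) = 7.7274
cos(15 deg) = 0.965926
stress = 4322*0.965926/(42*7.7274) = 12.863 MPa

12.863


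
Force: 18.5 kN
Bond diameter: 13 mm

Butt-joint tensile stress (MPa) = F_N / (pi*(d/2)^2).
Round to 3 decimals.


F_N = 18.5 * 1000 = 18500.0 N
A = pi*(6.5)^2 = 132.7323 mm^2
stress = 18500.0 / 132.7323 = 139.378 MPa

139.378


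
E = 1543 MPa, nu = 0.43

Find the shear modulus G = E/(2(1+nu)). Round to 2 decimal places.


G = 1543 / (2 * 1.43)
= 539.51 MPa

539.51


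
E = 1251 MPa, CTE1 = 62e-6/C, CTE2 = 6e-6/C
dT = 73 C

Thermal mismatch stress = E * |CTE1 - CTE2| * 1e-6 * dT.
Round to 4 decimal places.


= 1251 * 56e-6 * 73
= 5.1141 MPa

5.1141


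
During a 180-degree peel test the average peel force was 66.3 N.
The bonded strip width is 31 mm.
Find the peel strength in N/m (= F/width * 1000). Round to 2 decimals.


Peel strength = F/width * 1000
= 66.3 / 31 * 1000
= 2138.71 N/m

2138.71


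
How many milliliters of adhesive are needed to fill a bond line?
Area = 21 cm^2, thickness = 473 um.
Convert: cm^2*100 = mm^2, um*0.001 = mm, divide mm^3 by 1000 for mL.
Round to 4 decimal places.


= (21 * 100) * (473 * 0.001) / 1000
= 0.9933 mL

0.9933


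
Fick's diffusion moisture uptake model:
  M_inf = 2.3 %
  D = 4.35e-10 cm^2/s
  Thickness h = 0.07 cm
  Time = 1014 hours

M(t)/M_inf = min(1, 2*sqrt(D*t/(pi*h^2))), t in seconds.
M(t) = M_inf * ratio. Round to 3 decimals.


t_sec = 1014 * 3600 = 3650400
ratio = 2*sqrt(4.35e-10*3650400/(pi*0.07^2))
= min(1, 0.642350)
= 0.642350
M(t) = 2.3 * 0.642350 = 1.477 %

1.477


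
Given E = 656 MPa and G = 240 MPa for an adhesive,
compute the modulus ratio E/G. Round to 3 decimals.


E/G ratio = 656 / 240 = 2.733

2.733


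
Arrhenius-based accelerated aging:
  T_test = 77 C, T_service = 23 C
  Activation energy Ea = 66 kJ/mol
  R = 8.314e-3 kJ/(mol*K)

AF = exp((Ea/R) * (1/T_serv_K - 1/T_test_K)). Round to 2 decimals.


T_test_K = 350.15, T_serv_K = 296.15
AF = exp((66/8.314e-3) * (1/296.15 - 1/350.15))
= 62.42

62.42


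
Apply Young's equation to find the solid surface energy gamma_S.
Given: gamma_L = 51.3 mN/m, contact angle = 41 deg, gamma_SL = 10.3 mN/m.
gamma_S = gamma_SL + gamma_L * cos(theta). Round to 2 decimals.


theta_rad = 41 * pi/180 = 0.715585
gamma_S = 10.3 + 51.3 * cos(0.715585)
= 49.02 mN/m

49.02


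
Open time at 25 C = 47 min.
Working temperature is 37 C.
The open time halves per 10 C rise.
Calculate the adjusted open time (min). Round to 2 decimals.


factor = 2^((37 - 25) / 10) = 2.2974
ot = 47 / 2.2974 = 20.46 min

20.46


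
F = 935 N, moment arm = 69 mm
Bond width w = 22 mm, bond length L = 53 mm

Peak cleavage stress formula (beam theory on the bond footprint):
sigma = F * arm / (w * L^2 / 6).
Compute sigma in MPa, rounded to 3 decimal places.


sigma = (935 * 69) / (22 * 2809 / 6)
= 64515 * 6 / 61798
= 387090 / 61798
= 6.264 MPa

6.264


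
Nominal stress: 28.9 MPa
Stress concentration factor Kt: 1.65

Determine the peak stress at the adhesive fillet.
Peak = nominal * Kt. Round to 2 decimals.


Peak stress = 28.9 * 1.65
= 47.69 MPa

47.69


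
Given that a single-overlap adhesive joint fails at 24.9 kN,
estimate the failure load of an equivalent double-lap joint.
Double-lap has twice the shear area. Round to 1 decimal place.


Double-lap factor = 2
Expected load = 24.9 * 2 = 49.8 kN

49.8


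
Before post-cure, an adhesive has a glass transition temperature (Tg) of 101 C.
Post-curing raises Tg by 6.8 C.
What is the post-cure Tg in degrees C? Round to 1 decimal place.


Tg_post = Tg_base + delta_Tg
= 101 + 6.8
= 107.8 C

107.8


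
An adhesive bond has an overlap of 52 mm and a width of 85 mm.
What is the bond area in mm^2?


Bond area = overlap * width
= 52 * 85
= 4420 mm^2

4420


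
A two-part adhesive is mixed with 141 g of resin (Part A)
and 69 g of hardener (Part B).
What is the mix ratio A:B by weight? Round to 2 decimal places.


Mix ratio = mass_A / mass_B
= 141 / 69
= 2.04

2.04


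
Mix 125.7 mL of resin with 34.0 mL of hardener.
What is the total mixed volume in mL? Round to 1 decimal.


Total = 125.7 + 34.0 = 159.7 mL

159.7


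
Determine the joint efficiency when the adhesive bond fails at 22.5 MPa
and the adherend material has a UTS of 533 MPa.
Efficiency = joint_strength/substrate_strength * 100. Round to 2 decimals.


Joint efficiency = 22.5 / 533 * 100
= 4.22%

4.22


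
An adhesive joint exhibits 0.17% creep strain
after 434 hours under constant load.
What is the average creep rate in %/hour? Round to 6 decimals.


Creep rate = strain / time
= 0.17 / 434
= 0.000392 %/h

0.000392


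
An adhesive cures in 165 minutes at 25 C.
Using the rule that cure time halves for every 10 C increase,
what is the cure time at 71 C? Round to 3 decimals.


Factor = 2^((71 - 25) / 10) = 24.2515
Cure time = 165 / 24.2515
= 6.804 minutes

6.804


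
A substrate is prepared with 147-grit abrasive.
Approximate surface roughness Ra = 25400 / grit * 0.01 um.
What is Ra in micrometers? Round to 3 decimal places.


Ra = 25400 / 147 * 0.01 = 1.728 um

1.728


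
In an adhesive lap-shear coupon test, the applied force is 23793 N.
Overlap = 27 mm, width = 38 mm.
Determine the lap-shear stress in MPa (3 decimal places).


stress = F / (overlap * width)
= 23793 / (27 * 38)
= 23.190 MPa

23.190


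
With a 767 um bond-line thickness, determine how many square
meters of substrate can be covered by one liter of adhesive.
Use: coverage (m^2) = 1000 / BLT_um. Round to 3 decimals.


Coverage = 1000 / 767 = 1.304 m^2

1.304


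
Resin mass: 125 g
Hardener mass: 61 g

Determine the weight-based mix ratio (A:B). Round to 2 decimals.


Ratio = 125 / 61 = 2.05

2.05


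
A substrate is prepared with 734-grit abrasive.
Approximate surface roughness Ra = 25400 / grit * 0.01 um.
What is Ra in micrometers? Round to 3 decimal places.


Ra = 25400 / 734 * 0.01 = 0.346 um

0.346


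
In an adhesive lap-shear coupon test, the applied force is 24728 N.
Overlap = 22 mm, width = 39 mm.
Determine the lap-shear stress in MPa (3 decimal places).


stress = F / (overlap * width)
= 24728 / (22 * 39)
= 28.821 MPa

28.821


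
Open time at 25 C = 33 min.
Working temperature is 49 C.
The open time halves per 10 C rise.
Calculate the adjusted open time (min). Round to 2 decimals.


factor = 2^((49 - 25) / 10) = 5.2780
ot = 33 / 5.2780 = 6.25 min

6.25


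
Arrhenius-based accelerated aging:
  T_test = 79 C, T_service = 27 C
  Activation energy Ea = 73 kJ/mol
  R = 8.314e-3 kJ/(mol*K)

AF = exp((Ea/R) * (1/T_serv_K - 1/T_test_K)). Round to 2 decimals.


T_test_K = 352.15, T_serv_K = 300.15
AF = exp((73/8.314e-3) * (1/300.15 - 1/352.15))
= 75.16

75.16


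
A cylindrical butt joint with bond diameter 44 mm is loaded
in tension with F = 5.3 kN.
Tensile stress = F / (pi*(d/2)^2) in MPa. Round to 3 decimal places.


Area = pi * (44/2)^2 = 1520.5308 mm^2
Stress = 5.3*1000 / 1520.5308
= 3.486 MPa

3.486


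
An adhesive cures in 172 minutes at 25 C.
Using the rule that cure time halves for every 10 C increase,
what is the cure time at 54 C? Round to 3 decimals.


Factor = 2^((54 - 25) / 10) = 7.4643
Cure time = 172 / 7.4643
= 23.043 minutes

23.043


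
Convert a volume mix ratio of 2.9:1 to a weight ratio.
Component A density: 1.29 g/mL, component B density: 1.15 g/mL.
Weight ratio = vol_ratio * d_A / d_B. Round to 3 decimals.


= 2.9 * 1.29 / 1.15 = 3.253

3.253


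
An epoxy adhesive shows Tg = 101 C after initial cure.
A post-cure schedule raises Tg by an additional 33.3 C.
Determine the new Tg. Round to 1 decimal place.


New Tg = 101 + 33.3
= 134.3 C

134.3


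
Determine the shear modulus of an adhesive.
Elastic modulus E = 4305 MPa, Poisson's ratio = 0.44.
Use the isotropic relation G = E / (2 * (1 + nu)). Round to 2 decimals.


G = 4305 / (2*(1+0.44)) = 4305 / 2.88
= 1494.79 MPa

1494.79


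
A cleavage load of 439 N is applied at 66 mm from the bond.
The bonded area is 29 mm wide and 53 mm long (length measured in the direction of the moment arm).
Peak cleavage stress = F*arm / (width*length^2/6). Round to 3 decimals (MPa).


Moment = 439 * 66 = 28974 N*mm
Section modulus = 29 * 2809 / 6 = 81461 / 6 mm^3
Stress = 28974 / (81461 / 6) = 173844 / 81461
= 2.134 MPa

2.134


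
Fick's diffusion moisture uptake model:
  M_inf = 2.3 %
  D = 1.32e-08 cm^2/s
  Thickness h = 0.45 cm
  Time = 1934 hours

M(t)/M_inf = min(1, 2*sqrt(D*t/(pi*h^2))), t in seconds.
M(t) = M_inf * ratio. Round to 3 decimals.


t_sec = 1934 * 3600 = 6962400
ratio = 2*sqrt(1.32e-08*6962400/(pi*0.45^2))
= min(1, 0.760167)
= 0.760167
M(t) = 2.3 * 0.760167 = 1.748 %

1.748


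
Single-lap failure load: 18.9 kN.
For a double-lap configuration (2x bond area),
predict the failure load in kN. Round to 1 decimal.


Failure load = 18.9 * 2 = 37.8 kN

37.8


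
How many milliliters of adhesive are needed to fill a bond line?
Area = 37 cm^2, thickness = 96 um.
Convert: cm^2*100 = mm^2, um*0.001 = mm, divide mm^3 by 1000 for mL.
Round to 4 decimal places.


= (37 * 100) * (96 * 0.001) / 1000
= 0.3552 mL

0.3552


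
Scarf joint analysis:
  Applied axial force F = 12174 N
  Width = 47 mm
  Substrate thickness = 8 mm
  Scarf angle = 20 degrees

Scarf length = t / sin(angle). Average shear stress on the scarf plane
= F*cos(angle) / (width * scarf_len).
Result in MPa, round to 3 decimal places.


Scarf length = 8 / sin(20 deg) = 23.3904 mm
cos(20 deg) = 0.939693
Shear = 12174 * 0.939693 / (47 * 23.3904)
= 10.406 MPa

10.406


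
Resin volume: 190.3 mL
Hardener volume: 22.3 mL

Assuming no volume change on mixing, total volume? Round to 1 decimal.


V_total = 190.3 + 22.3 = 212.6 mL

212.6


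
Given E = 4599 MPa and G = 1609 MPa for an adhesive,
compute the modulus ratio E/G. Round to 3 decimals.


E/G ratio = 4599 / 1609 = 2.858

2.858


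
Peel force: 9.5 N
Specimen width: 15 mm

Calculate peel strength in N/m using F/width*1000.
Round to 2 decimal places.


Peel strength = 9.5 / 15 * 1000 = 633.33 N/m

633.33


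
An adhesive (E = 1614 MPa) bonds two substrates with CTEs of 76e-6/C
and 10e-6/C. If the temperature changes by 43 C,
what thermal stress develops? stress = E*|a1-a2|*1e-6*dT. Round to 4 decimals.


Stress = 1614 * |76 - 10| * 1e-6 * 43
= 4.5805 MPa

4.5805


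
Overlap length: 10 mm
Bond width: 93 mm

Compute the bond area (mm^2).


Bond area = 10 * 93 = 930 mm^2

930


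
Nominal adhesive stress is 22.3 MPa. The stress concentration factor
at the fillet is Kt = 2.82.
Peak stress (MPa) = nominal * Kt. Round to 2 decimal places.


Peak = 22.3 * 2.82 = 62.89 MPa

62.89


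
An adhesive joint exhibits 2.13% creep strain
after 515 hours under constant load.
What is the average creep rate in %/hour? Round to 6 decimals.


Creep rate = strain / time
= 2.13 / 515
= 0.004136 %/h

0.004136


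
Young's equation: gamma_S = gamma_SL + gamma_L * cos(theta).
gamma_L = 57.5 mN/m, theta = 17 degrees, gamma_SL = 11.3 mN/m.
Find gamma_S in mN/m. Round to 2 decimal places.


cos(17 deg) = 0.956305
gamma_S = 11.3 + 57.5 * 0.956305
= 66.29 mN/m

66.29


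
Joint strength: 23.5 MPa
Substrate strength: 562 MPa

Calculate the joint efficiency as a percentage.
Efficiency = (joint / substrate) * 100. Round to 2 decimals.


Efficiency = (23.5 / 562) * 100 = 4.18%

4.18


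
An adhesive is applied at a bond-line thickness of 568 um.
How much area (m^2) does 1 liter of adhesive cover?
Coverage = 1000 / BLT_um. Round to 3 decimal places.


Coverage = 1000 / 568 = 1.761 m^2

1.761


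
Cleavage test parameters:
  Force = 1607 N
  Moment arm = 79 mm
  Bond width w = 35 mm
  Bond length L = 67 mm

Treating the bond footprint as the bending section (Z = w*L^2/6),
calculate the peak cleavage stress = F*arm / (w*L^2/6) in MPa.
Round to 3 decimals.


M = 1607 * 79 = 126953 N*mm
Z = 35 * 67^2 / 6 = 157115 / 6 mm^3
sigma = M / Z = 6 * 126953 / 157115 = 761718 / 157115
= 4.848 MPa

4.848


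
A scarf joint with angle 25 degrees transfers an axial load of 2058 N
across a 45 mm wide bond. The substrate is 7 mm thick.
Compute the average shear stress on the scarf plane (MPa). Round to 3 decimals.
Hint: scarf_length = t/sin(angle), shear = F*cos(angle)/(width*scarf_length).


scarf_length = 7 / sin(25 deg) = 16.5634 mm
cos(25 deg) = 0.906308
shear stress = 2058 * 0.906308 / (45 * 16.5634)
= 2.502 MPa

2.502


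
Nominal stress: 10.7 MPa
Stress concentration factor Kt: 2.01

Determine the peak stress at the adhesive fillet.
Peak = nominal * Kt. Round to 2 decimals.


Peak stress = 10.7 * 2.01
= 21.51 MPa

21.51


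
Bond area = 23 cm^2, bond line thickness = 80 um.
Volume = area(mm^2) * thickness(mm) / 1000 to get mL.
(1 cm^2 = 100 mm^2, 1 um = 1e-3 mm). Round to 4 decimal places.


area_mm2 = 23 * 100 = 2300
blt_mm = 80 * 1e-3 = 0.08
vol_mm3 = 2300 * 0.08 = 184.0
vol_mL = 184.0 / 1000 = 0.1840 mL

0.1840


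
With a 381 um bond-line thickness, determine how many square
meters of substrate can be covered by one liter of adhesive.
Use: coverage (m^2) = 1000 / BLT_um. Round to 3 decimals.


Coverage = 1000 / 381 = 2.625 m^2

2.625


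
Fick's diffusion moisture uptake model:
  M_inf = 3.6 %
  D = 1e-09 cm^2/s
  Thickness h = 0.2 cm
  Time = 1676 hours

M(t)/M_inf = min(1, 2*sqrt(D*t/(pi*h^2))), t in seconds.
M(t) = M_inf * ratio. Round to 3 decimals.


t_sec = 1676 * 3600 = 6033600
ratio = 2*sqrt(1e-09*6033600/(pi*0.2^2))
= min(1, 0.438241)
= 0.438241
M(t) = 3.6 * 0.438241 = 1.578 %

1.578


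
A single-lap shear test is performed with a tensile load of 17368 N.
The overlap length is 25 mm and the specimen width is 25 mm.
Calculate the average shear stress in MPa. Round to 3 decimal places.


Shear stress = F / (overlap * width)
= 17368 / (25 * 25)
= 17368 / 625
= 27.789 MPa

27.789


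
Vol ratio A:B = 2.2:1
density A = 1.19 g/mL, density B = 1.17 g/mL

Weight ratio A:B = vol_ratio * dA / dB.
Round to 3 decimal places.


Weight ratio = 2.2 * 1.19 / 1.17
= 2.238

2.238


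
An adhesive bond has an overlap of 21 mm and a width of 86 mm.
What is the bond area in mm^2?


Bond area = overlap * width
= 21 * 86
= 1806 mm^2

1806


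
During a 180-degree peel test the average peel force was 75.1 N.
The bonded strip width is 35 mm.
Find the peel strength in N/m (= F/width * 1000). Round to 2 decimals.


Peel strength = F/width * 1000
= 75.1 / 35 * 1000
= 2145.71 N/m

2145.71


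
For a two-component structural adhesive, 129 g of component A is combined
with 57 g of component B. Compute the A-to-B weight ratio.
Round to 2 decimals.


Weight ratio A:B = 129 / 57
= 2.26

2.26


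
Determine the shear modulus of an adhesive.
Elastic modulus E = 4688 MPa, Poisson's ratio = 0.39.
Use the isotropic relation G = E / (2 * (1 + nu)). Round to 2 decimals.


G = 4688 / (2*(1+0.39)) = 4688 / 2.78
= 1686.33 MPa

1686.33


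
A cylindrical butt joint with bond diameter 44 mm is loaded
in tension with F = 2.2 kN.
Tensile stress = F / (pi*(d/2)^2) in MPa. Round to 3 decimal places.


Area = pi * (44/2)^2 = 1520.5308 mm^2
Stress = 2.2*1000 / 1520.5308
= 1.447 MPa

1.447


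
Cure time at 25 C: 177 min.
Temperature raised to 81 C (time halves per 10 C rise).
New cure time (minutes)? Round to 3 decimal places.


Acceleration factor = 2^(56/10) = 48.5029
New time = 177 / 48.5029 = 3.649 min

3.649


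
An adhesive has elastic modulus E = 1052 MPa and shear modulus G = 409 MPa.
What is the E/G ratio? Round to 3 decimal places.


E/G = 1052 / 409 = 2.572

2.572


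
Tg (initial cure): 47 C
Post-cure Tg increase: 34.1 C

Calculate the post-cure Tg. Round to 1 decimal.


Post-cure Tg = 47 + 34.1 = 81.1 C

81.1


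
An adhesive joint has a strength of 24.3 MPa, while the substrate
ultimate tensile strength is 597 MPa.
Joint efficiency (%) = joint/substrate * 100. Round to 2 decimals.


Efficiency = 24.3 / 597 * 100
= 4.07%

4.07


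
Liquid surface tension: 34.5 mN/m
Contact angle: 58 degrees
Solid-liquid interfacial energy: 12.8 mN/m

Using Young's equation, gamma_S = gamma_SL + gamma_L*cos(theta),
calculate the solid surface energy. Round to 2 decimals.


gamma_S = 12.8 + 34.5 * cos(58)
= 31.08 mN/m

31.08


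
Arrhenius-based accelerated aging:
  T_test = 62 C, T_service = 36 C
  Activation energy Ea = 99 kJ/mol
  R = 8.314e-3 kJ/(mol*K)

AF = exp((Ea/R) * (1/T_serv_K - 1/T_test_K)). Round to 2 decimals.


T_test_K = 335.15, T_serv_K = 309.15
AF = exp((99/8.314e-3) * (1/309.15 - 1/335.15))
= 19.85

19.85


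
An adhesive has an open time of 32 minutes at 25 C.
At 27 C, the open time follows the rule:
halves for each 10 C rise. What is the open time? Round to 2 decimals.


Factor = 2^((27-25)/10) = 1.1487
Open time = 32 / 1.1487 = 27.86 min

27.86


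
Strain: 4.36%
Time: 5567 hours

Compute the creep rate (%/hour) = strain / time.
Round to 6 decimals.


Creep rate = 4.36 / 5567
= 0.000783 %/h

0.000783


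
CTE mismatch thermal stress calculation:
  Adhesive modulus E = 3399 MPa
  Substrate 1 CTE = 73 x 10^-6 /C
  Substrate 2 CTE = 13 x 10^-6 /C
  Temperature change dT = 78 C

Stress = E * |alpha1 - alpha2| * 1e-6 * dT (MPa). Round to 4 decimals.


delta_alpha = |73 - 13| = 60 x 10^-6/C
Stress = 3399 * 60e-6 * 78
= 15.9073 MPa

15.9073


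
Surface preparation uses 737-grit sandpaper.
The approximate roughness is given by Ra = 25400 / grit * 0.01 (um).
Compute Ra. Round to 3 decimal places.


Ra = 25400 / 737 * 0.01
= 254 / 737
= 0.345 um

0.345


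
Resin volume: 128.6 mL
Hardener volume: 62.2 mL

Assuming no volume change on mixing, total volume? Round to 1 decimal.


V_total = 128.6 + 62.2 = 190.8 mL

190.8


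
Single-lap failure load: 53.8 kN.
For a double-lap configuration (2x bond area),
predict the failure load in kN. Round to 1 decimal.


Failure load = 53.8 * 2 = 107.6 kN

107.6


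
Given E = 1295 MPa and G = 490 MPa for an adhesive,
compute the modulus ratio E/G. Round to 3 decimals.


E/G ratio = 1295 / 490 = 2.643

2.643


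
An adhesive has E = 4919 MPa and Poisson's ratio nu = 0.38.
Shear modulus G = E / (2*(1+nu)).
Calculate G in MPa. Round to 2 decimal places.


G = 4919 / (2*(1+0.38))
= 4919 / 2.76
= 1782.25 MPa

1782.25


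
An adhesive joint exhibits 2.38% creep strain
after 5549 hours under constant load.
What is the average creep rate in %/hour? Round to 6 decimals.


Creep rate = strain / time
= 2.38 / 5549
= 0.000429 %/h

0.000429


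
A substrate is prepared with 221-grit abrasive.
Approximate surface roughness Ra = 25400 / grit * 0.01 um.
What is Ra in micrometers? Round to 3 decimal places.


Ra = 25400 / 221 * 0.01 = 1.149 um

1.149


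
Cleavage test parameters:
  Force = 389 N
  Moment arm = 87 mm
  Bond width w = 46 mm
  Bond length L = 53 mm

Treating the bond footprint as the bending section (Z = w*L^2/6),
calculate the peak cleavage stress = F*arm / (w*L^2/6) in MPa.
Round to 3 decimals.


M = 389 * 87 = 33843 N*mm
Z = 46 * 53^2 / 6 = 129214 / 6 mm^3
sigma = M / Z = 6 * 33843 / 129214 = 203058 / 129214
= 1.571 MPa

1.571


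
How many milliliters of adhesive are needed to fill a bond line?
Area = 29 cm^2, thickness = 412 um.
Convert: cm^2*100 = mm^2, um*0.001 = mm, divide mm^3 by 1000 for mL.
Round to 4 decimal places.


= (29 * 100) * (412 * 0.001) / 1000
= 1.1948 mL

1.1948


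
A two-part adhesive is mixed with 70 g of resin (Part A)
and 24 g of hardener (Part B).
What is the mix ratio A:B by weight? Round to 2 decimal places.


Mix ratio = mass_A / mass_B
= 70 / 24
= 2.92

2.92


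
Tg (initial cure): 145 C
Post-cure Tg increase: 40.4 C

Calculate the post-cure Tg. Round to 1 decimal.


Post-cure Tg = 145 + 40.4 = 185.4 C

185.4


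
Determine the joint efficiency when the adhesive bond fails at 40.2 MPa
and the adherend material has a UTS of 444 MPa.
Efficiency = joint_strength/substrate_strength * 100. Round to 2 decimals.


Joint efficiency = 40.2 / 444 * 100
= 9.05%

9.05


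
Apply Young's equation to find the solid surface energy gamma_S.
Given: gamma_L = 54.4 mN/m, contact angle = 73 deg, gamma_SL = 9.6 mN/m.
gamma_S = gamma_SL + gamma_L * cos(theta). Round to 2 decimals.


theta_rad = 73 * pi/180 = 1.274090
gamma_S = 9.6 + 54.4 * cos(1.274090)
= 25.51 mN/m

25.51


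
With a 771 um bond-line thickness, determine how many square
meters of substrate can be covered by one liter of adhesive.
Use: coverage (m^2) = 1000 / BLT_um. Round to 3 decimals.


Coverage = 1000 / 771 = 1.297 m^2

1.297


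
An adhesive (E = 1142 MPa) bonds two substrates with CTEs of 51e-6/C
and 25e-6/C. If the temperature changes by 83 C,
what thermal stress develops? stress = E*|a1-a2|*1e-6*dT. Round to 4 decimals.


Stress = 1142 * |51 - 25| * 1e-6 * 83
= 2.4644 MPa

2.4644


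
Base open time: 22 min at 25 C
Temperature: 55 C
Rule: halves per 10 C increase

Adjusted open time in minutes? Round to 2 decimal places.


Acceleration = 2^((55-25)/10) = 8.0000
Open time = 22 / 8.0000 = 2.75 min

2.75


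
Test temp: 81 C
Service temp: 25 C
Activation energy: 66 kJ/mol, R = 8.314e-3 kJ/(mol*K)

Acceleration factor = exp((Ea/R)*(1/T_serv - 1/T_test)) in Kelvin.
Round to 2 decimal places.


AF = exp((66/0.008314)*(1/298.15 - 1/354.15))
= 67.37

67.37


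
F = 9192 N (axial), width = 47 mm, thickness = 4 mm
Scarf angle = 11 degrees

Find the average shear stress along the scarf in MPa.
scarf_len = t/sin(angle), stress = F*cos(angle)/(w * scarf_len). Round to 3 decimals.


scarf_len = 4/sin(11 deg) = 20.9634
cos(11 deg) = 0.981627
stress = 9192*0.981627/(47*20.9634) = 9.158 MPa

9.158


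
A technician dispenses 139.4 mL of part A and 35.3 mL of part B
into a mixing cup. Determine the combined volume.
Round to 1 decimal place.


Combined volume = 139.4 + 35.3
= 174.7 mL

174.7


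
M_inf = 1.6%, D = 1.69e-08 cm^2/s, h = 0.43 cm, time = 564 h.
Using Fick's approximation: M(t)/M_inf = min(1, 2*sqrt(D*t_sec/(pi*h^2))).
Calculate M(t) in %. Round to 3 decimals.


t = 2030400 s
ratio = min(1, 2*sqrt(1.69e-08*2030400/(pi*0.1849)))
= 0.486095
M(t) = 1.6 * 0.486095 = 0.778%

0.778


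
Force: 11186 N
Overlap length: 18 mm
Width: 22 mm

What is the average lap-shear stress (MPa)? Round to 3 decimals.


Average shear stress = F / (overlap * width)
= 11186 / (18 * 22)
= 28.247 MPa

28.247


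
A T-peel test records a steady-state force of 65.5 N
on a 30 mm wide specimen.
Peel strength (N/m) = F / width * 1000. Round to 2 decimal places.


Peel strength = 65.5 / 30 * 1000
= 2183.33 N/m

2183.33


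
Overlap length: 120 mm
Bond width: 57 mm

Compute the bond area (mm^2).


Bond area = 120 * 57 = 6840 mm^2

6840


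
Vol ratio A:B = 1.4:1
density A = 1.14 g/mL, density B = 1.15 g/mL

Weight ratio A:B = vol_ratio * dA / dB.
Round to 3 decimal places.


Weight ratio = 1.4 * 1.14 / 1.15
= 1.388

1.388


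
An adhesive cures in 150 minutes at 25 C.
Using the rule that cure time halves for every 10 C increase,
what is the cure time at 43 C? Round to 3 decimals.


Factor = 2^((43 - 25) / 10) = 3.4822
Cure time = 150 / 3.4822
= 43.076 minutes

43.076


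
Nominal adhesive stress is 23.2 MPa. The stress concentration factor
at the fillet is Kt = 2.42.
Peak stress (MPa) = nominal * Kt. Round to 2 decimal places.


Peak = 23.2 * 2.42 = 56.14 MPa

56.14


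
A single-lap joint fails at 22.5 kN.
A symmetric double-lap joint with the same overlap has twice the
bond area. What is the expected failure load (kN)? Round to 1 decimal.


Double-lap load = 2 * 22.5 = 45.0 kN

45.0


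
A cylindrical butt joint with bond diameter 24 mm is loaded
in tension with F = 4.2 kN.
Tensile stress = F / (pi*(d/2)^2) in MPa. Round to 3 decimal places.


Area = pi * (24/2)^2 = 452.3893 mm^2
Stress = 4.2*1000 / 452.3893
= 9.284 MPa

9.284


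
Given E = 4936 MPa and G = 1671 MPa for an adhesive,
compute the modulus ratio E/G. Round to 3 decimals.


E/G ratio = 4936 / 1671 = 2.954

2.954


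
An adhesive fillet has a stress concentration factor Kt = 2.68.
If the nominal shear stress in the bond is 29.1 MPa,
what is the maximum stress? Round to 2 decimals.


Max stress = 29.1 * 2.68 = 77.99 MPa

77.99


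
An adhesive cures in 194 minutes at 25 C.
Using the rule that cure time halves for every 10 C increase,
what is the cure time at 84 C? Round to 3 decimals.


Factor = 2^((84 - 25) / 10) = 59.7141
Cure time = 194 / 59.7141
= 3.249 minutes

3.249


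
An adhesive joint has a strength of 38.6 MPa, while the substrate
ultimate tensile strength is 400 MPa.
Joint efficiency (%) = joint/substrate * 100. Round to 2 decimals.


Efficiency = 38.6 / 400 * 100
= 9.65%

9.65


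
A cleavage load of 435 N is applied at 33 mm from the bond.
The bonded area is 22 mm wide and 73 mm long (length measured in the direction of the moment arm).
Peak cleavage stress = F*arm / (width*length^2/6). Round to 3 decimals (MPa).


Moment = 435 * 33 = 14355 N*mm
Section modulus = 22 * 5329 / 6 = 117238 / 6 mm^3
Stress = 14355 / (117238 / 6) = 86130 / 117238
= 0.735 MPa

0.735


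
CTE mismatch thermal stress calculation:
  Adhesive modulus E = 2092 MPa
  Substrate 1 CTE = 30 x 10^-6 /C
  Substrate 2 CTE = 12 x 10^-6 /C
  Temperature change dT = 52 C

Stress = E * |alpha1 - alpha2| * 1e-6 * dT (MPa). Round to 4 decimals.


delta_alpha = |30 - 12| = 18 x 10^-6/C
Stress = 2092 * 18e-6 * 52
= 1.9581 MPa

1.9581


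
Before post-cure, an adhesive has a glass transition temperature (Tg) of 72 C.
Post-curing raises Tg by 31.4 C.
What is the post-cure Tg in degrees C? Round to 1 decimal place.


Tg_post = Tg_base + delta_Tg
= 72 + 31.4
= 103.4 C

103.4


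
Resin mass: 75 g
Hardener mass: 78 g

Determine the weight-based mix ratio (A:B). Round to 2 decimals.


Ratio = 75 / 78 = 0.96

0.96


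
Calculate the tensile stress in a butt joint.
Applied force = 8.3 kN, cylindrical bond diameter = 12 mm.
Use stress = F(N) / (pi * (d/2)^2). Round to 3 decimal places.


A = pi * 6.0^2 = 113.0973 mm^2
sigma = 8300.0 / 113.0973 = 73.388 MPa

73.388


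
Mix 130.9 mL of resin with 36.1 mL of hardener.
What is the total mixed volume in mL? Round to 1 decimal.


Total = 130.9 + 36.1 = 167.0 mL

167.0


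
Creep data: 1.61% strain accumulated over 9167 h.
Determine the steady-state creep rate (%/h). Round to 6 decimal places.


Rate = 1.61 / 9167 = 0.000176 %/h

0.000176


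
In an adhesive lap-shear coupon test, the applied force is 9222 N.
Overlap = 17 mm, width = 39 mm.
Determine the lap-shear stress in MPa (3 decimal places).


stress = F / (overlap * width)
= 9222 / (17 * 39)
= 13.910 MPa

13.910


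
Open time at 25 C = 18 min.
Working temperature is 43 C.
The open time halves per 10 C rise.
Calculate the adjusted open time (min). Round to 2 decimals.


factor = 2^((43 - 25) / 10) = 3.4822
ot = 18 / 3.4822 = 5.17 min

5.17


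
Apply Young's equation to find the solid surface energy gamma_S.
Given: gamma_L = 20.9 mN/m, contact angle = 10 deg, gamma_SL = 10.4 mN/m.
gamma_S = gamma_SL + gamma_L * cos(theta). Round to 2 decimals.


theta_rad = 10 * pi/180 = 0.174533
gamma_S = 10.4 + 20.9 * cos(0.174533)
= 30.98 mN/m

30.98


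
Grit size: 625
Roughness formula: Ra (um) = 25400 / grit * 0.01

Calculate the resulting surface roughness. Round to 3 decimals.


Ra = 25400 / 625 * 0.01
= 0.406 um

0.406


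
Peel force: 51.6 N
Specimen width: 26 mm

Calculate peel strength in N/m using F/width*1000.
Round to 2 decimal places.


Peel strength = 51.6 / 26 * 1000 = 1984.62 N/m

1984.62


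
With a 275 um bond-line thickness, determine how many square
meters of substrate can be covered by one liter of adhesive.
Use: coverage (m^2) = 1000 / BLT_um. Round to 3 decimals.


Coverage = 1000 / 275 = 3.636 m^2

3.636


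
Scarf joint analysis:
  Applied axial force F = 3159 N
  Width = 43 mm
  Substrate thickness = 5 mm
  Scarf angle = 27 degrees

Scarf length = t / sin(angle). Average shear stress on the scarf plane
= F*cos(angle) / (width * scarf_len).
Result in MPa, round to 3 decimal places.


Scarf length = 5 / sin(27 deg) = 11.0134 mm
cos(27 deg) = 0.891007
Shear = 3159 * 0.891007 / (43 * 11.0134)
= 5.943 MPa

5.943


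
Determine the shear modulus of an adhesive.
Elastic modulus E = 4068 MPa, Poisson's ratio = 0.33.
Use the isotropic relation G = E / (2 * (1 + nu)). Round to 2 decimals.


G = 4068 / (2*(1+0.33)) = 4068 / 2.66
= 1529.32 MPa

1529.32


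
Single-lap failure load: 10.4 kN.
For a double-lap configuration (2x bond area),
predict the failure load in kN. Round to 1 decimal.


Failure load = 10.4 * 2 = 20.8 kN

20.8


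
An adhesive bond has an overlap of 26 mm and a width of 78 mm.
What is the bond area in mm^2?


Bond area = overlap * width
= 26 * 78
= 2028 mm^2

2028


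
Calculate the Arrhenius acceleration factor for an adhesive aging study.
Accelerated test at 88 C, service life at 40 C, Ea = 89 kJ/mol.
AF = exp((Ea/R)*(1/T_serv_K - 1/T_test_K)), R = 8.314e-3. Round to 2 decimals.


T_test = 361.15 K, T_serv = 313.15 K
Ea/R = 89 / 0.008314 = 10704.84
AF = exp(10704.84 * (1/313.15 - 1/361.15))
= 94.01

94.01
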